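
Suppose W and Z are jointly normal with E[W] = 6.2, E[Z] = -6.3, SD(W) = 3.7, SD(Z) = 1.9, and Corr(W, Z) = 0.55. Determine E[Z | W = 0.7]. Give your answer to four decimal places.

-7.8534

For a bivariate normal, E[Z | W=x] = μ_Z + ρ·(σ_Z/σ_W)·(x − μ_W).
E[Z | W=0.7] = -6.3 + (0.55)·(1.9/3.7)·(0.7 − (6.2)) = -6.3 + (0.28243)·(-5.5) = -7.8534.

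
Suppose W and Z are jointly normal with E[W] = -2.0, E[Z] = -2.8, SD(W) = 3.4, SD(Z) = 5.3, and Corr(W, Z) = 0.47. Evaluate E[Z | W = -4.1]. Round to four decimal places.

-4.3386

E[Z | W=x] = μ_Z + ρ(σ_Z/σ_W)(x − μ_W) for jointly normal variables.
E[Z | W=-4.1] = -2.8 + (0.47)·(5.3/3.4)·(-4.1 − (-2.0)) = -2.8 + (0.73265)·(-2.1) = -4.3386.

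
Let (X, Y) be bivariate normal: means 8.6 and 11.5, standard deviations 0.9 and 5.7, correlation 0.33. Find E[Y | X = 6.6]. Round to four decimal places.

E[Y | X=x] = μ_Y + ρ(σ_Y/σ_X)(x − μ_X) for jointly normal variables.
E[Y | X=6.6] = 11.5 + (0.33)·(5.7/0.9)·(6.6 − (8.6)) = 11.5 + (2.09)·(-2) = 7.3200.

7.3200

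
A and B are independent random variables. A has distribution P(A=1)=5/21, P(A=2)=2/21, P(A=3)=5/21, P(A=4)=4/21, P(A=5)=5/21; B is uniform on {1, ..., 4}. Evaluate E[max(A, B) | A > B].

P(A > B) = 11/21.
Summing max(A,B)·P(x,y) over outcomes with A > B gives 13/6.
E[max(A, B) | A > B] = (13/6) / (11/21) = 91/22.

91/22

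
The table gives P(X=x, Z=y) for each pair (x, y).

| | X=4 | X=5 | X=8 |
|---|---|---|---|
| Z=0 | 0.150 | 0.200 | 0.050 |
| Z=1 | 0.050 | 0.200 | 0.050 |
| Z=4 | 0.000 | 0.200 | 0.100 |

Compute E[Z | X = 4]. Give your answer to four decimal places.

0.2500

P(X = 4) = 0.200.
Σ Z·P over the event = 0·(0.150) + 1·(0.050) = 0.050.
E[Z | X = 4] = (0.050) / (0.200) = 0.2500.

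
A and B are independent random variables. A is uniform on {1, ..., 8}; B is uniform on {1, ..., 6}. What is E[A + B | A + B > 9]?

P(A + B > 9) = 5/16.
Summing (A+B)·P(x,y) over outcomes with A + B > 9 gives 85/24.
E[A + B | A + B > 9] = (85/24) / (5/16) = 34/3.

34/3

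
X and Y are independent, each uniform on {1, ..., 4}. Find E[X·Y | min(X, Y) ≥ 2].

9

Outcomes with min(X, Y) ≥ 2: (2,2), (2,3), (2,4), (3,2), (3,3), (3,4), (4,2), (4,3), (4,4), each with probability 1/16.
E[X·Y | min(X, Y) ≥ 2] = (4 + 6 + 8 + 6 + 9 + 12 + 8 + 12 + 16) / 9 = 9.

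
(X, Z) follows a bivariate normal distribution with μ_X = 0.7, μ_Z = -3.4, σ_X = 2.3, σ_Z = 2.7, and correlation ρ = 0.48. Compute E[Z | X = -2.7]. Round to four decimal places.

For a bivariate normal, E[Z | X=x] = μ_Z + ρ·(σ_Z/σ_X)·(x − μ_X).
E[Z | X=-2.7] = -3.4 + (0.48)·(2.7/2.3)·(-2.7 − (0.7)) = -3.4 + (0.56348)·(-3.4) = -5.3158.

-5.3158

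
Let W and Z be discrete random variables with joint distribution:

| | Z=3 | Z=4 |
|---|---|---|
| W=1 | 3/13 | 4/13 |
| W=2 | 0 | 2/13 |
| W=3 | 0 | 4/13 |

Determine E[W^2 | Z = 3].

1

P(Z = 3) = 3/13.
Σ W^2·P over the event = 1·(3/13) = 3/13.
E[W^2 | Z = 3] = (3/13) / (3/13) = 1.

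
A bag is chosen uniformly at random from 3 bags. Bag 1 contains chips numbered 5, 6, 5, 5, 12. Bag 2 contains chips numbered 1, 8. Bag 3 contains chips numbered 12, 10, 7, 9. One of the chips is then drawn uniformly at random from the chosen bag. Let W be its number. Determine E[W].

E[W | bag 1] = (5+6+5+5+12)/5 = 33/5.
E[W | bag 2] = (1+8)/2 = 9/2.
E[W | bag 3] = (12+10+7+9)/4 = 19/2.
By the law of total expectation,
E[W] = (1/3)·(33/5) + (1/3)·(9/2) + (1/3)·(19/2) = 103/15.

103/15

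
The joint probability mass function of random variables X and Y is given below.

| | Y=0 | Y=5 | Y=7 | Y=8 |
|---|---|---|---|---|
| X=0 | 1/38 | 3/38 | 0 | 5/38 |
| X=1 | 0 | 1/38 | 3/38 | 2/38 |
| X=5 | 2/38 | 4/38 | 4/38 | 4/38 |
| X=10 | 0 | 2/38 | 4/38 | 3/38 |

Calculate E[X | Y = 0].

10/3

P(Y = 0) = 3/38.
Σ X·P over the event = 0·(1/38) + 5·(2/38) = 5/19.
E[X | Y = 0] = (5/19) / (3/38) = 10/3.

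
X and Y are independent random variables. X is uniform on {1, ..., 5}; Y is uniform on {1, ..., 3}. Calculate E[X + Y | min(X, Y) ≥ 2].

6

Outcomes with min(X, Y) ≥ 2: (2,2), (2,3), (3,2), (3,3), (4,2), (4,3), (5,2), (5,3), each with probability 1/15.
E[X + Y | min(X, Y) ≥ 2] = (4 + 5 + 5 + 6 + 6 + 7 + 7 + 8) / 8 = 6.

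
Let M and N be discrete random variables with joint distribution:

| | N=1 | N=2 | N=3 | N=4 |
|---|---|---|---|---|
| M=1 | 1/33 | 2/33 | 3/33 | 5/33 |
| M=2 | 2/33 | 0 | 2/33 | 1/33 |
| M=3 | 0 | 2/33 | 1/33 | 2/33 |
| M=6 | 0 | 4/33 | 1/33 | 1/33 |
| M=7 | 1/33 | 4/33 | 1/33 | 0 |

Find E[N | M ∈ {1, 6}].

P(M ∈ {1, 6}) = 17/33.
Σ N·P over the event = 1·(1/33) + 2·(2/33) + 3·(3/33) + 4·(5/33) + 2·(4/33) + 3·(1/33) + 4·(1/33) = 49/33.
E[N | M ∈ {1, 6}] = (49/33) / (17/33) = 49/17.

49/17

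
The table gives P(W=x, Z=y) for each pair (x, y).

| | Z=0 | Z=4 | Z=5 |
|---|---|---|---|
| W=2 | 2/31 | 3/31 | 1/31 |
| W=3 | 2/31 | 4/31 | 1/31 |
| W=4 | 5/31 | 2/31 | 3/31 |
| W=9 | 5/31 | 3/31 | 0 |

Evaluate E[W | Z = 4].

P(Z = 4) = 12/31.
Σ W·P over the event = 2·(3/31) + 3·(4/31) + 4·(2/31) + 9·(3/31) = 53/31.
E[W | Z = 4] = (53/31) / (12/31) = 53/12.

53/12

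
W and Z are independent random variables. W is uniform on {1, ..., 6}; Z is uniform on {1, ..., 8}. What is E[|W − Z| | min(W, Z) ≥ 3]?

P(min(W, Z) ≥ 3) = 1/2.
Summing |W−Z|·P(x,y) over outcomes with min(W, Z) ≥ 3 gives 11/12.
E[|W − Z| | min(W, Z) ≥ 3] = (11/12) / (1/2) = 11/6.

11/6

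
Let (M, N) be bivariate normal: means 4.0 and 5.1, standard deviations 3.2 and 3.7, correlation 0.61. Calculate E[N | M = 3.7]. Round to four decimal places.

4.8884

E[N | M=x] = μ_N + ρ(σ_N/σ_M)(x − μ_M) for jointly normal variables.
E[N | M=3.7] = 5.1 + (0.61)·(3.7/3.2)·(3.7 − (4.0)) = 5.1 + (0.70531)·(-0.3) = 4.8884.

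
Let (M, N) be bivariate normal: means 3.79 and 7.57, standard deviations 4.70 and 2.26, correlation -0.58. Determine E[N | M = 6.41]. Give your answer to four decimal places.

E[N | M=x] = μ_N + ρ(σ_N/σ_M)(x − μ_M) for jointly normal variables.
E[N | M=6.41] = 7.57 + (-0.58)·(2.26/4.70)·(6.41 − (3.79)) = 7.57 + (-0.27889)·(2.62) = 6.8393.

6.8393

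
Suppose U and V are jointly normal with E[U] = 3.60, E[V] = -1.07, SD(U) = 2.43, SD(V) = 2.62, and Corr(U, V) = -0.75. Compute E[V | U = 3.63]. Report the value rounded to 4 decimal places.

-1.0943

E[V | U=x] = μ_V + ρ(σ_V/σ_U)(x − μ_U) for jointly normal variables.
E[V | U=3.63] = -1.07 + (-0.75)·(2.62/2.43)·(3.63 − (3.60)) = -1.07 + (-0.80864)·(0.03) = -1.0943.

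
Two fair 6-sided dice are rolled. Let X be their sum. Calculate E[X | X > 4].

116/15

P(X > 4) = 5/6.
Σ over the event: 5·1/9 + 6·5/36 + 7·1/6 + 8·5/36 + 9·1/9 + 10·1/12 + 11·1/18 + 12·1/36 = 58/9.
E[X | X > 4] = (58/9) / (5/6) = 116/15.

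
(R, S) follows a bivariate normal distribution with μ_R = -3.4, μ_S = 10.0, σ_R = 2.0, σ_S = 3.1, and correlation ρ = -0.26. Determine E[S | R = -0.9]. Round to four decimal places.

8.9925

The regression of S on R has slope ρ·σ_S/σ_R and passes through (μ_R, μ_S).
E[S | R=-0.9] = 10.0 + (-0.26)·(3.1/2.0)·(-0.9 − (-3.4)) = 10.0 + (-0.403)·(2.5) = 8.9925.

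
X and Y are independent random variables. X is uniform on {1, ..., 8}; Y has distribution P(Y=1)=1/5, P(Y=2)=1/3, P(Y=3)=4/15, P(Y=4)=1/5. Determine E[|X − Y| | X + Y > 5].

P(X + Y > 5) = 41/60.
Summing |X−Y|·P(x,y) over outcomes with X + Y > 5 gives 53/24.
E[|X − Y| | X + Y > 5] = (53/24) / (41/60) = 265/82.

265/82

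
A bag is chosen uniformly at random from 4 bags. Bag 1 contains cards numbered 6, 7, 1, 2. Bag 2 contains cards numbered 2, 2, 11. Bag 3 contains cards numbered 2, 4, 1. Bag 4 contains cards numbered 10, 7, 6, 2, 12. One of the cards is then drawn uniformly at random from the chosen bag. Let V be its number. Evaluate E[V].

281/60

E[V | bag 1] = (6+7+1+2)/4 = 4.
E[V | bag 2] = (2+2+11)/3 = 5.
E[V | bag 3] = (2+4+1)/3 = 7/3.
E[V | bag 4] = (10+7+6+2+12)/5 = 37/5.
By the law of total expectation,
E[V] = (1/4)·(4) + (1/4)·(5) + (1/4)·(7/3) + (1/4)·(37/5) = 281/60.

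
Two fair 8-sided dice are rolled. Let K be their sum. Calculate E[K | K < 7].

14/3

P(K < 7) = 15/64.
Σ over the event: 2·1/64 + 3·1/32 + 4·3/64 + 5·1/16 + 6·5/64 = 35/32.
E[K | K < 7] = (35/32) / (15/64) = 14/3.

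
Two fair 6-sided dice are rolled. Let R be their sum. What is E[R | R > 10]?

34/3

P(R > 10) = 1/12.
Σ over the event: 11·1/18 + 12·1/36 = 17/18.
E[R | R > 10] = (17/18) / (1/12) = 34/3.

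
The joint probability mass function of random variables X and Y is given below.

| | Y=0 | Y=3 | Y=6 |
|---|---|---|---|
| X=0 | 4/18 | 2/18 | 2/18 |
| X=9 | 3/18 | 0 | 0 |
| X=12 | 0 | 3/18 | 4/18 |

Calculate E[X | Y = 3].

36/5

P(Y = 3) = 5/18.
Summing X·P(X=x,Y=y) over the conditioning event gives 2.
E[X | Y = 3] = (2) / (5/18) = 36/5.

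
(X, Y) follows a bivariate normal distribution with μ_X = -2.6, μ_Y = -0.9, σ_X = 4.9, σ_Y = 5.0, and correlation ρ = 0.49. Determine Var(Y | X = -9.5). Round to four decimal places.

The conditional variance in a bivariate normal is σ_Y²(1 − ρ²), independent of x.
Var(Y | X=-9.5) = (5.0)²·(1 − (0.49)²) = 25·0.7599 = 18.9975.

18.9975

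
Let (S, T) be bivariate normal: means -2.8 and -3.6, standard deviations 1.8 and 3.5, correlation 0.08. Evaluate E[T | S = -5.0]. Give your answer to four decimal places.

-3.9422

For a bivariate normal, E[T | S=x] = μ_T + ρ·(σ_T/σ_S)·(x − μ_S).
E[T | S=-5.0] = -3.6 + (0.08)·(3.5/1.8)·(-5.0 − (-2.8)) = -3.6 + (0.15556)·(-2.2) = -3.9422.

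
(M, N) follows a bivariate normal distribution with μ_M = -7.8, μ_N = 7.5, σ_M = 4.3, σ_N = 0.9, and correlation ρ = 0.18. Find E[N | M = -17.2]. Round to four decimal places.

7.1459

The regression of N on M has slope ρ·σ_N/σ_M and passes through (μ_M, μ_N).
E[N | M=-17.2] = 7.5 + (0.18)·(0.9/4.3)·(-17.2 − (-7.8)) = 7.5 + (0.037674)·(-9.4) = 7.1459.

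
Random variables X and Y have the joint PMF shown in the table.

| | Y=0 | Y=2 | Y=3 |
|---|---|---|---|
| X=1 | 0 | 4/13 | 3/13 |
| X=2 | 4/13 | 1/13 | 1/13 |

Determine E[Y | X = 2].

P(X = 2) = 6/13.
Σ Y·P over the event = 0·(4/13) + 2·(1/13) + 3·(1/13) = 5/13.
E[Y | X = 2] = (5/13) / (6/13) = 5/6.

5/6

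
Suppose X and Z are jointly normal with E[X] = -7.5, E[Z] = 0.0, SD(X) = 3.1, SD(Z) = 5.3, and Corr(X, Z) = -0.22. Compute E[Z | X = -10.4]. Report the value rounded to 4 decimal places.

E[Z | X=x] = μ_Z + ρ(σ_Z/σ_X)(x − μ_X) for jointly normal variables.
E[Z | X=-10.4] = 0.0 + (-0.22)·(5.3/3.1)·(-10.4 − (-7.5)) = 0.0 + (-0.37613)·(-2.9) = 1.0908.

1.0908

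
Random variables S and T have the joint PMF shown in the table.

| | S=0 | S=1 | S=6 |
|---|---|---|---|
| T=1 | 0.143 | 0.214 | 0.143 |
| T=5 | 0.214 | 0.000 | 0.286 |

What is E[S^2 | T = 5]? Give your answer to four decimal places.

P(T = 5) = 0.500.
Σ S^2·P over the event = 0·(0.214) + 36·(0.286) = 10.296.
E[S^2 | T = 5] = (10.296) / (0.500) = 20.5920.

20.5920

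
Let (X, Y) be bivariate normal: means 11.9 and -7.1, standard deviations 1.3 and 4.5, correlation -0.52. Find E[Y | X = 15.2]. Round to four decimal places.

-13.0400

The regression of Y on X has slope ρ·σ_Y/σ_X and passes through (μ_X, μ_Y).
E[Y | X=15.2] = -7.1 + (-0.52)·(4.5/1.3)·(15.2 − (11.9)) = -7.1 + (-1.8)·(3.3) = -13.0400.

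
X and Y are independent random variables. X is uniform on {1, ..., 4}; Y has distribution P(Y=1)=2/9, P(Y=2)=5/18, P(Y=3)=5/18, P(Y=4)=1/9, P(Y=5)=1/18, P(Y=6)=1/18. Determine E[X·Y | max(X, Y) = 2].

P(max(X, Y) = 2) = 7/36.
Summing XY·P(x,y) over outcomes with max(X, Y) = 2 gives 19/36.
E[X·Y | max(X, Y) = 2] = (19/36) / (7/36) = 19/7.

19/7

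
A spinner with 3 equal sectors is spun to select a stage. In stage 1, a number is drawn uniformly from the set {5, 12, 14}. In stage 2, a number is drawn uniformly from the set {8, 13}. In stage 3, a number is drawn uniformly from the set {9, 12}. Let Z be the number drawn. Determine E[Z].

94/9

E[Z | stage 1] = (5+12+14)/3 = 31/3.
E[Z | stage 2] = (8+13)/2 = 21/2.
E[Z | stage 3] = (9+12)/2 = 21/2.
E[Z] = (1/3)·(31/3) + (1/3)·(21/2) + (1/3)·(21/2) = 94/9.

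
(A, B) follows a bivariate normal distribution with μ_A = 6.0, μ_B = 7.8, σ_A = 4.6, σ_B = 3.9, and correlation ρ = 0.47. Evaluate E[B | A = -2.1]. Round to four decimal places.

4.5723

The regression of B on A has slope ρ·σ_B/σ_A and passes through (μ_A, μ_B).
E[B | A=-2.1] = 7.8 + (0.47)·(3.9/4.6)·(-2.1 − (6.0)) = 7.8 + (0.39848)·(-8.1) = 4.5723.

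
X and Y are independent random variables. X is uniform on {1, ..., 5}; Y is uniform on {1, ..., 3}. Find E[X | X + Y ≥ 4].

41/12

P(X + Y ≥ 4) = 4/5.
Summing X·P(x,y) over outcomes with X + Y ≥ 4 gives 41/15.
E[X | X + Y ≥ 4] = (41/15) / (4/5) = 41/12.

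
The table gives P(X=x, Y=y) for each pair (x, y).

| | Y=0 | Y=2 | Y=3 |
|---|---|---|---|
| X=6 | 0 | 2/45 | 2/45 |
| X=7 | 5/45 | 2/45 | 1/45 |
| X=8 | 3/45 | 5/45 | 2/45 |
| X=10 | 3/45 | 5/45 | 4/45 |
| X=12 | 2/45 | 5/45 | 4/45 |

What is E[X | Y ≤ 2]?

289/32

P(Y ≤ 2) = 32/45.
Summing X·P(X=x,Y=y) over the conditioning event gives 289/45.
E[X | Y ≤ 2] = (289/45) / (32/45) = 289/32.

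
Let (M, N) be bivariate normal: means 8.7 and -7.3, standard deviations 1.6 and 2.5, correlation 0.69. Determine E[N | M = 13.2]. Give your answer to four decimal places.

The regression of N on M has slope ρ·σ_N/σ_M and passes through (μ_M, μ_N).
E[N | M=13.2] = -7.3 + (0.69)·(2.5/1.6)·(13.2 − (8.7)) = -7.3 + (1.078125)·(4.5) = -2.4484.

-2.4484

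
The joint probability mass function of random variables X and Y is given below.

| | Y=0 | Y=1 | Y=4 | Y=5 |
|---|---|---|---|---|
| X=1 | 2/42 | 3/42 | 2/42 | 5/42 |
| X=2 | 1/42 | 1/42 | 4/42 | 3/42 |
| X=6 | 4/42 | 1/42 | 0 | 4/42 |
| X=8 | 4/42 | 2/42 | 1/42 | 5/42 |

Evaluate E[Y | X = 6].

P(X = 6) = 3/14.
Σ Y·P over the event = 0·(4/42) + 1·(1/42) + 5·(4/42) = 1/2.
E[Y | X = 6] = (1/2) / (3/14) = 7/3.

7/3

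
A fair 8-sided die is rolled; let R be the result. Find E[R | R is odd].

Given R is odd, R is equally likely to be any of {1, 3, 5, 7}.
E[R | R is odd] = (1 + 3 + 5 + 7) / 4 = 4.

4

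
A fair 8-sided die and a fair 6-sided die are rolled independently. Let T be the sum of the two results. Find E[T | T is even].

P(T is even) = 1/2.
Σ over the event: 2·1/48 + 4·1/16 + 6·5/48 + 8·1/8 + 10·5/48 + 12·1/16 + 14·1/48 = 4.
E[T | T is even] = (4) / (1/2) = 8.

8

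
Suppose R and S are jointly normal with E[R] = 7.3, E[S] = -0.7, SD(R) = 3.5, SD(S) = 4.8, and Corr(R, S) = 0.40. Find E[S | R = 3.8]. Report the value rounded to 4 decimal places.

The regression of S on R has slope ρ·σ_S/σ_R and passes through (μ_R, μ_S).
E[S | R=3.8] = -0.7 + (0.40)·(4.8/3.5)·(3.8 − (7.3)) = -0.7 + (0.54857)·(-3.5) = -2.6200.

-2.6200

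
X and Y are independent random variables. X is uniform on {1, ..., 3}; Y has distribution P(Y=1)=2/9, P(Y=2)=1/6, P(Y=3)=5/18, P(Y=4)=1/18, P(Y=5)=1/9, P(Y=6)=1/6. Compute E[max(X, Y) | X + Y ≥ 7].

39/7

P(X + Y ≥ 7) = 7/27.
Summing max(X,Y)·P(x,y) over outcomes with X + Y ≥ 7 gives 13/9.
E[max(X, Y) | X + Y ≥ 7] = (13/9) / (7/27) = 39/7.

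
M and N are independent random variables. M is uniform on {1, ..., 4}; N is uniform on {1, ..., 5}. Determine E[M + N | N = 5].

15/2

Outcomes with N = 5: (1,5), (2,5), (3,5), (4,5), each with probability 1/20.
E[M + N | N = 5] = (6 + 7 + 8 + 9) / 4 = 15/2.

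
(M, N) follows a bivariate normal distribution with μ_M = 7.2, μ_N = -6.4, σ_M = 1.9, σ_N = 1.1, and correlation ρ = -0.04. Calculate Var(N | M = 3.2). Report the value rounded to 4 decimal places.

Var(N | M=x) = (1 − ρ²)·σ_N².
Var(N | M=3.2) = (1.1)²·(1 − (-0.04)²) = 1.21·0.9984 = 1.2081.

1.2081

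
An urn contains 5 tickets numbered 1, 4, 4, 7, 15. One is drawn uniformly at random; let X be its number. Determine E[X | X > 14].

P(X > 14) = 1/5.
Σ over the event: 15·1/5 = 3.
E[X | X > 14] = (3) / (1/5) = 15.

15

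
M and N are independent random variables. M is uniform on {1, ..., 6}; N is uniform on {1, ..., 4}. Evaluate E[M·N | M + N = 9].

19

Outcomes with M + N = 9: (5,4), (6,3), each with probability 1/24.
E[M·N | M + N = 9] = (20 + 18) / 2 = 19.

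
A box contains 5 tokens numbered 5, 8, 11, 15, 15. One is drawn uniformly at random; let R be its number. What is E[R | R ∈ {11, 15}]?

P(R ∈ {11, 15}) = 3/5.
Σ over the event: 11·1/5 + 15·2/5 = 41/5.
E[R | R ∈ {11, 15}] = (41/5) / (3/5) = 41/3.

41/3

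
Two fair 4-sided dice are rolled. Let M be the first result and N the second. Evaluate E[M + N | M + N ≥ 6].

20/3

Outcomes with M + N ≥ 6: (2,4), (3,3), (3,4), (4,2), (4,3), (4,4), each with probability 1/16.
E[M + N | M + N ≥ 6] = (6 + 6 + 7 + 6 + 7 + 8) / 6 = 20/3.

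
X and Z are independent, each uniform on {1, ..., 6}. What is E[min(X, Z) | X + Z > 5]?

P(X + Z > 5) = 13/18.
Summing min(X,Z)·P(x,y) over outcomes with X + Z > 5 gives 13/6.
E[min(X, Z) | X + Z > 5] = (13/6) / (13/18) = 3.

3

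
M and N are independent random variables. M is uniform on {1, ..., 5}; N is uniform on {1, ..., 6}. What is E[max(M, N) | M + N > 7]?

53/10

Outcomes with M + N > 7: (2,6), (3,5), (3,6), (4,4), (4,5), (4,6), (5,3), (5,4), (5,5), (5,6), each with probability 1/30.
E[max(M, N) | M + N > 7] = (6 + 5 + 6 + 4 + 5 + 6 + 5 + 5 + 5 + 6) / 10 = 53/10.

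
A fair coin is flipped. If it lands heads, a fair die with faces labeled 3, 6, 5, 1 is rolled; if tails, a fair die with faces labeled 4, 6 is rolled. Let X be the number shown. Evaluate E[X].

35/8

E[X | heads] = (3+6+5+1)/4 = 15/4.
E[X | tails] = (4+6)/2 = 5.
E[X] = (1/2)·(15/4) + (1/2)·(5) = 35/8.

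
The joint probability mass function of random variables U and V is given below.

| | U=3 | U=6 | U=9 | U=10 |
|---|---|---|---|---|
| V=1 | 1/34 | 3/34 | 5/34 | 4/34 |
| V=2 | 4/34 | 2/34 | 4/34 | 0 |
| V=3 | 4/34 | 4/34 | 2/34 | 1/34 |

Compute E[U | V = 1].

P(V = 1) = 13/34.
Σ U·P over the event = 3·(1/34) + 6·(3/34) + 9·(5/34) + 10·(4/34) = 53/17.
E[U | V = 1] = (53/17) / (13/34) = 106/13.

106/13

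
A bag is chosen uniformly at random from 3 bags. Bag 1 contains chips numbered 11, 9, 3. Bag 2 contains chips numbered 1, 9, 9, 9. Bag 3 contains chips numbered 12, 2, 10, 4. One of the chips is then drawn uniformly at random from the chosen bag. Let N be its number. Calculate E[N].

E[N | bag 1] = (11+9+3)/3 = 23/3.
E[N | bag 2] = (1+9+9+9)/4 = 7.
E[N | bag 3] = (12+2+10+4)/4 = 7.
E[N] = (1/3)·(23/3) + (1/3)·(7) + (1/3)·(7) = 65/9.

65/9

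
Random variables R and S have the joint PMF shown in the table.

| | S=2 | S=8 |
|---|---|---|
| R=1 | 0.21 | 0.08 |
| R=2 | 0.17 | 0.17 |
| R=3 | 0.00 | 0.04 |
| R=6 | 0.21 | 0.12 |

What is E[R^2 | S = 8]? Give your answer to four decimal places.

13.2683

P(S = 8) = 0.41.
Summing R^2·P(R=x,S=y) over the conditioning event gives 5.44.
E[R^2 | S = 8] = (5.44) / (0.41) = 13.2683.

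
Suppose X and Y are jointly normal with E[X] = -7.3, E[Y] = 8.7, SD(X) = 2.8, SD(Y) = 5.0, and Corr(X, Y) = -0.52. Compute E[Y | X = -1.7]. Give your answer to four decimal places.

E[Y | X=x] = μ_Y + ρ(σ_Y/σ_X)(x − μ_X) for jointly normal variables.
E[Y | X=-1.7] = 8.7 + (-0.52)·(5.0/2.8)·(-1.7 − (-7.3)) = 8.7 + (-0.92857)·(5.6) = 3.5000.

3.5000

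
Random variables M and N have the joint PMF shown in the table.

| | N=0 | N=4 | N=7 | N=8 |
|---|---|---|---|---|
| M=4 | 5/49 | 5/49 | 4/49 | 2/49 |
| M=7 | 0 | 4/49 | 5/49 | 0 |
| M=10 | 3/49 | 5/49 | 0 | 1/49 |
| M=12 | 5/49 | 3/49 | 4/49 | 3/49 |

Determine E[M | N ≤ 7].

P(N ≤ 7) = 43/49.
Summing M·P(M=x,N=y) over the conditioning event gives 7.
E[M | N ≤ 7] = (7) / (43/49) = 343/43.

343/43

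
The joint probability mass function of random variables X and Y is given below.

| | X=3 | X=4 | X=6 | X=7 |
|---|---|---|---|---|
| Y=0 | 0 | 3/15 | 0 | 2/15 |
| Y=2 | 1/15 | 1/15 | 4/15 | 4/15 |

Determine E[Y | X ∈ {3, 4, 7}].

12/11

P(X ∈ {3, 4, 7}) = 11/15.
Σ Y·P over the event = 2·(1/15) + 0·(3/15) + 2·(1/15) + 0·(2/15) + 2·(4/15) = 4/5.
E[Y | X ∈ {3, 4, 7}] = (4/5) / (11/15) = 12/11.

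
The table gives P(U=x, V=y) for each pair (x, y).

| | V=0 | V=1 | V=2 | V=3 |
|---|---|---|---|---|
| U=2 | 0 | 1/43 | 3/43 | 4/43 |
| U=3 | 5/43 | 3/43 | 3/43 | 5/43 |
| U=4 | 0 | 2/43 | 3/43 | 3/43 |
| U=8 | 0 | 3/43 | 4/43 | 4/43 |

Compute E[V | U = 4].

P(U = 4) = 8/43.
Summing V·P(U=x,V=y) over the conditioning event gives 17/43.
E[V | U = 4] = (17/43) / (8/43) = 17/8.

17/8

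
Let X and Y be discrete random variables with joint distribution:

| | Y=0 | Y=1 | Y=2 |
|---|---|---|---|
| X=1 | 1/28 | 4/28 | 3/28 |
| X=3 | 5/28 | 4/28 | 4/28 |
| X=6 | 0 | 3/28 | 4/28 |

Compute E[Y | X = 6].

11/7

P(X = 6) = 1/4.
Σ Y·P over the event = 1·(3/28) + 2·(4/28) = 11/28.
E[Y | X = 6] = (11/28) / (1/4) = 11/7.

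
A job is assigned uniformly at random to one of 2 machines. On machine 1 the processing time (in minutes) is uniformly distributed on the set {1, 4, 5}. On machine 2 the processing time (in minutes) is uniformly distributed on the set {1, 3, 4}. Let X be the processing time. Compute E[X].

3

E[X | machine 1] = (1+4+5)/3 = 10/3.
E[X | machine 2] = (1+3+4)/3 = 8/3.
E[X] = (1/2)·(10/3) + (1/2)·(8/3) = 3.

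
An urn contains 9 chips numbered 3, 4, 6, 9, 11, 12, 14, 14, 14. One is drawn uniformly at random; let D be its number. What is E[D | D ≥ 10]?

13

P(D ≥ 10) = 5/9.
Σ over the event: 11·1/9 + 12·1/9 + 14·1/3 = 65/9.
E[D | D ≥ 10] = (65/9) / (5/9) = 13.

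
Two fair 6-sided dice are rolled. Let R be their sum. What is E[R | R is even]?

P(R is even) = 1/2.
Σ over the event: 2·1/36 + 4·1/12 + 6·5/36 + 8·5/36 + 10·1/12 + 12·1/36 = 7/2.
E[R | R is even] = (7/2) / (1/2) = 7.

7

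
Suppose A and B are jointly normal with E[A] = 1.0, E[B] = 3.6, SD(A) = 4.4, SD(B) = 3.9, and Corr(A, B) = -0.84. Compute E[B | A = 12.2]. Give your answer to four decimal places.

-4.7389

E[B | A=x] = μ_B + ρ(σ_B/σ_A)(x − μ_A) for jointly normal variables.
E[B | A=12.2] = 3.6 + (-0.84)·(3.9/4.4)·(12.2 − (1.0)) = 3.6 + (-0.744545)·(11.2) = -4.7389.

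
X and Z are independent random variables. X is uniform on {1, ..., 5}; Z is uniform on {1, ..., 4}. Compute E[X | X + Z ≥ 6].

Outcomes with X + Z ≥ 6: (2,4), (3,3), (3,4), (4,2), (4,3), (4,4), (5,1), (5,2), (5,3), (5,4), each with probability 1/20.
E[X | X + Z ≥ 6] = (2 + 3 + 3 + 4 + 4 + 4 + 5 + 5 + 5 + 5) / 10 = 4.

4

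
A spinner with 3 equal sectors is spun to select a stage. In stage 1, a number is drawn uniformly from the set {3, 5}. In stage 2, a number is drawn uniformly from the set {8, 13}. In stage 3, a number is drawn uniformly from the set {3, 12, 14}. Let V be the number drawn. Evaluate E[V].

145/18

E[V | stage 1] = (3+5)/2 = 4.
E[V | stage 2] = (8+13)/2 = 21/2.
E[V | stage 3] = (3+12+14)/3 = 29/3.
E[V] = (1/3)·(4) + (1/3)·(21/2) + (1/3)·(29/3) = 145/18.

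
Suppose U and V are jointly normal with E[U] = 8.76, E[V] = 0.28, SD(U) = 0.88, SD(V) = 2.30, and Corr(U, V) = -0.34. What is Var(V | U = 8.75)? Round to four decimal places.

Var(V | U=x) = (1 − ρ²)·σ_V².
Var(V | U=8.75) = (2.30)²·(1 − (-0.34)²) = 5.29·0.8844 = 4.6785.

4.6785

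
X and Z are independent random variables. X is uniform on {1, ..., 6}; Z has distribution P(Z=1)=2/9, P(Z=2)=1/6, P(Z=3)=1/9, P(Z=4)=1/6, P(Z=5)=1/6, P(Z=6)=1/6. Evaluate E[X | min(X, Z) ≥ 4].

5

P(min(X, Z) ≥ 4) = 1/4.
Summing X·P(x,y) over outcomes with min(X, Z) ≥ 4 gives 5/4.
E[X | min(X, Z) ≥ 4] = (5/4) / (1/4) = 5.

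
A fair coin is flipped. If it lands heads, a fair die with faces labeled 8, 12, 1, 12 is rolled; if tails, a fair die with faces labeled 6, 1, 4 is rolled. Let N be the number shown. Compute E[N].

E[N | heads] = (8+12+1+12)/4 = 33/4.
E[N | tails] = (6+1+4)/3 = 11/3.
By the law of total expectation,
E[N] = (1/2)·(33/4) + (1/2)·(11/3) = 143/24.

143/24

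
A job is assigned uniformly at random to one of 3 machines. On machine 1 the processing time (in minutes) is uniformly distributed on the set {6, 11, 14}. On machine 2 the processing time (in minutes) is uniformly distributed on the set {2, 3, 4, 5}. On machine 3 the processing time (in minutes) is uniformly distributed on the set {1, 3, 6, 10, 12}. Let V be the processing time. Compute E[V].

607/90

E[V | machine 1] = (6+11+14)/3 = 31/3.
E[V | machine 2] = (2+3+4+5)/4 = 7/2.
E[V | machine 3] = (1+3+6+10+12)/5 = 32/5.
E[V] = (1/3)·(31/3) + (1/3)·(7/2) + (1/3)·(32/5) = 607/90.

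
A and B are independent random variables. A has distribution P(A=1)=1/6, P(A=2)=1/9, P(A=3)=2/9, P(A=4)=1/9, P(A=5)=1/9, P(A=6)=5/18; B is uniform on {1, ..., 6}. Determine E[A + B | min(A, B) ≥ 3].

237/26

P(min(A, B) ≥ 3) = 13/27.
Summing (A+B)·P(x,y) over outcomes with min(A, B) ≥ 3 gives 79/18.
E[A + B | min(A, B) ≥ 3] = (79/18) / (13/27) = 237/26.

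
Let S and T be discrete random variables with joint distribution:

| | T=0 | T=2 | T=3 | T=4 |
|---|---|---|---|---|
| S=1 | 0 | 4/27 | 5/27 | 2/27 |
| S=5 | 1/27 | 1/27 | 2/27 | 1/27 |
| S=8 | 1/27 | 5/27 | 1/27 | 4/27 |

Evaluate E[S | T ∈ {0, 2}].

31/6

P(T ∈ {0, 2}) = 4/9.
Σ S·P over the event = 1·(4/27) + 5·(1/27) + 5·(1/27) + 8·(1/27) + 8·(5/27) = 62/27.
E[S | T ∈ {0, 2}] = (62/27) / (4/9) = 31/6.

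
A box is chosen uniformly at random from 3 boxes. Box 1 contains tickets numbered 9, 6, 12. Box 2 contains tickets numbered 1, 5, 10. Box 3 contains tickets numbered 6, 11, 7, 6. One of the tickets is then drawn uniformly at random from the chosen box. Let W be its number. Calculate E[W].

131/18

E[W | box 1] = (9+6+12)/3 = 9.
E[W | box 2] = (1+5+10)/3 = 16/3.
E[W | box 3] = (6+11+7+6)/4 = 15/2.
E[W] = (1/3)·(9) + (1/3)·(16/3) + (1/3)·(15/2) = 131/18.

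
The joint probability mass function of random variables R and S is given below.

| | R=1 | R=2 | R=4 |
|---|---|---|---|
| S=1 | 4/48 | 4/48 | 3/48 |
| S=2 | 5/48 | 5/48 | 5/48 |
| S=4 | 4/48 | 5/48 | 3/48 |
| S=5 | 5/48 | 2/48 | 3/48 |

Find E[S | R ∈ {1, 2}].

99/34

P(R ∈ {1, 2}) = 17/24.
Σ S·P over the event = 1·(4/48) + 2·(5/48) + 4·(4/48) + 5·(5/48) + 1·(4/48) + 2·(5/48) + 4·(5/48) + 5·(2/48) = 33/16.
E[S | R ∈ {1, 2}] = (33/16) / (17/24) = 99/34.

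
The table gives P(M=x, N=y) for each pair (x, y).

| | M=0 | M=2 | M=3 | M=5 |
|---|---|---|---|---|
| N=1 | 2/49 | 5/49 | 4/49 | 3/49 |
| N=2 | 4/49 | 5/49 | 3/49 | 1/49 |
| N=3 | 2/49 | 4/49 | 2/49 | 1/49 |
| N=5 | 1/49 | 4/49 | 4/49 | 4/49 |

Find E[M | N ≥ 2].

83/35

P(N ≥ 2) = 5/7.
Summing M·P(M=x,N=y) over the conditioning event gives 83/49.
E[M | N ≥ 2] = (83/49) / (5/7) = 83/35.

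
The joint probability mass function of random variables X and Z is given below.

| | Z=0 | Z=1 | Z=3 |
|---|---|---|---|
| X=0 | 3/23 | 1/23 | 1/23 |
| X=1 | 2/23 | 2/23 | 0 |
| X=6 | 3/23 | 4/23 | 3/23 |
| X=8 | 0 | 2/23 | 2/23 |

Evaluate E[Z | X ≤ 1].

P(X ≤ 1) = 9/23.
Summing Z·P(X=x,Z=y) over the conditioning event gives 6/23.
E[Z | X ≤ 1] = (6/23) / (9/23) = 2/3.

2/3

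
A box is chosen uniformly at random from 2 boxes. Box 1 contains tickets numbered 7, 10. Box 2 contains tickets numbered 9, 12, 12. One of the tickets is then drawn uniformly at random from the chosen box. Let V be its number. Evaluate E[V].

E[V | box 1] = (7+10)/2 = 17/2.
E[V | box 2] = (9+12+12)/3 = 11.
By the law of total expectation,
E[V] = (1/2)·(17/2) + (1/2)·(11) = 39/4.

39/4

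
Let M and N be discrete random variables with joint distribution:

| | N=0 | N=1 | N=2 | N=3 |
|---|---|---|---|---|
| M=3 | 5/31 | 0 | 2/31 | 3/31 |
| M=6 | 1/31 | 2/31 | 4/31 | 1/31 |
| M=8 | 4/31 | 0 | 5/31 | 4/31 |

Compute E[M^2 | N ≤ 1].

P(N ≤ 1) = 12/31.
Σ M^2·P over the event = 9·(5/31) + 36·(1/31) + 36·(2/31) + 64·(4/31) = 409/31.
E[M^2 | N ≤ 1] = (409/31) / (12/31) = 409/12.

409/12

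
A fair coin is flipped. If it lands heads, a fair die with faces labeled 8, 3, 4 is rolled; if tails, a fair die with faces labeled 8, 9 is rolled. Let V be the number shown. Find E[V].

27/4

E[V | heads] = (8+3+4)/3 = 5.
E[V | tails] = (8+9)/2 = 17/2.
By the law of total expectation,
E[V] = (1/2)·(5) + (1/2)·(17/2) = 27/4.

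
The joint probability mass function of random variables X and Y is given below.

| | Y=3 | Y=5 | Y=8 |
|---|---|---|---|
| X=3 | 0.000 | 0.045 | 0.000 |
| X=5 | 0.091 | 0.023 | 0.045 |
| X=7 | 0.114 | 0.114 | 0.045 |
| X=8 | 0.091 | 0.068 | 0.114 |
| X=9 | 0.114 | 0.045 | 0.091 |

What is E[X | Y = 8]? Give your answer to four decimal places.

P(Y = 8) = 0.295.
Σ X·P over the event = 5·(0.045) + 7·(0.045) + 8·(0.114) + 9·(0.091) = 2.271.
E[X | Y = 8] = (2.271) / (0.295) = 7.6983.

7.6983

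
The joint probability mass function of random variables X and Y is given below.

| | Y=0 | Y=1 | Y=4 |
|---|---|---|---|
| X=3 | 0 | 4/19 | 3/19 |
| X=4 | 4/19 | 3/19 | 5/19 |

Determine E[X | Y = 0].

4

P(Y = 0) = 4/19.
Σ X·P over the event = 4·(4/19) = 16/19.
E[X | Y = 0] = (16/19) / (4/19) = 4.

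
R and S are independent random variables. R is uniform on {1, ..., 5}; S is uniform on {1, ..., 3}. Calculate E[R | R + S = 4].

P(R + S = 4) = 1/5.
Summing R·P(x,y) over outcomes with R + S = 4 gives 2/5.
E[R | R + S = 4] = (2/5) / (1/5) = 2.

2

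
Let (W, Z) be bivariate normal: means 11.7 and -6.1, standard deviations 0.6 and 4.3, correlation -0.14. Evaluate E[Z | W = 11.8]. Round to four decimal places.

E[Z | W=x] = μ_Z + ρ(σ_Z/σ_W)(x − μ_W) for jointly normal variables.
E[Z | W=11.8] = -6.1 + (-0.14)·(4.3/0.6)·(11.8 − (11.7)) = -6.1 + (-1.0033)·(0.1) = -6.2003.

-6.2003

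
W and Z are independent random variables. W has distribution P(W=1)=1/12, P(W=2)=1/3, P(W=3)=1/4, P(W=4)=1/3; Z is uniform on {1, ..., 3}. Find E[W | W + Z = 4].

9/4

P(W + Z = 4) = 2/9.
Summing W·P(x,y) over outcomes with W + Z = 4 gives 1/2.
E[W | W + Z = 4] = (1/2) / (2/9) = 9/4.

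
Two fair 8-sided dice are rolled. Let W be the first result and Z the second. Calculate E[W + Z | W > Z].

9

P(W > Z) = 7/16.
Summing (W+Z)·P(x,y) over outcomes with W > Z gives 63/16.
E[W + Z | W > Z] = (63/16) / (7/16) = 9.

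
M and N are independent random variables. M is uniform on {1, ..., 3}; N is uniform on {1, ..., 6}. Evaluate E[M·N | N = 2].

4

Outcomes with N = 2: (1,2), (2,2), (3,2), each with probability 1/18.
E[M·N | N = 2] = (2 + 4 + 6) / 3 = 4.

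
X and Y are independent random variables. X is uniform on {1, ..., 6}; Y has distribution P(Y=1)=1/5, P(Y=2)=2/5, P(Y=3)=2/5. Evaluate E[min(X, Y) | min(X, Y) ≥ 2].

P(min(X, Y) ≥ 2) = 2/3.
Summing min(X,Y)·P(x,y) over outcomes with min(X, Y) ≥ 2 gives 8/5.
E[min(X, Y) | min(X, Y) ≥ 2] = (8/5) / (2/3) = 12/5.

12/5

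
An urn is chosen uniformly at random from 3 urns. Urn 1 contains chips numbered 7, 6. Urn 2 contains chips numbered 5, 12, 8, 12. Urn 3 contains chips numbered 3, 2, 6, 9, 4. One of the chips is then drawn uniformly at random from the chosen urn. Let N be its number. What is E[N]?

137/20

E[N | urn 1] = (7+6)/2 = 13/2.
E[N | urn 2] = (5+12+8+12)/4 = 37/4.
E[N | urn 3] = (3+2+6+9+4)/5 = 24/5.
By the law of total expectation,
E[N] = (1/3)·(13/2) + (1/3)·(37/4) + (1/3)·(24/5) = 137/20.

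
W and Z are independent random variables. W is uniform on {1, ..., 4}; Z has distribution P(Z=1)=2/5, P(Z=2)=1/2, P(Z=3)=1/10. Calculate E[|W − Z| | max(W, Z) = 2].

P(max(W, Z) = 2) = 7/20.
Summing |W−Z|·P(x,y) over outcomes with max(W, Z) = 2 gives 9/40.
E[|W − Z| | max(W, Z) = 2] = (9/40) / (7/20) = 9/14.

9/14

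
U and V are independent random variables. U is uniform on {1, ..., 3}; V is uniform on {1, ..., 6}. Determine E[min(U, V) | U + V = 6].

Outcomes with U + V = 6: (1,5), (2,4), (3,3), each with probability 1/18.
E[min(U, V) | U + V = 6] = (1 + 2 + 3) / 3 = 2.

2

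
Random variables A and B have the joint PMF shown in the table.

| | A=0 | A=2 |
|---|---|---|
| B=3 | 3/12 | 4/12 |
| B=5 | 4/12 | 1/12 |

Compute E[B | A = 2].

P(A = 2) = 5/12.
Σ B·P over the event = 3·(4/12) + 5·(1/12) = 17/12.
E[B | A = 2] = (17/12) / (5/12) = 17/5.

17/5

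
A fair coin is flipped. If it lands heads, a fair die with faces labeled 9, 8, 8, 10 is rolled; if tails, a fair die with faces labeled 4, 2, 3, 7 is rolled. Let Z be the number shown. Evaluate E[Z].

E[Z | heads] = (9+8+8+10)/4 = 35/4.
E[Z | tails] = (4+2+3+7)/4 = 4.
By the law of total expectation,
E[Z] = (1/2)·(35/4) + (1/2)·(4) = 51/8.

51/8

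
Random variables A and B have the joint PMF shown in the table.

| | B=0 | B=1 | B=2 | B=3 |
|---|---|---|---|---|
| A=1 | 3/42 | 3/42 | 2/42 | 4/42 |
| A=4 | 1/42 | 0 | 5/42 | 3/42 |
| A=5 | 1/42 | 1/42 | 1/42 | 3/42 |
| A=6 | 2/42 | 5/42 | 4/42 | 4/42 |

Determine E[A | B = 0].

P(B = 0) = 1/6.
Summing A·P(A=x,B=y) over the conditioning event gives 4/7.
E[A | B = 0] = (4/7) / (1/6) = 24/7.

24/7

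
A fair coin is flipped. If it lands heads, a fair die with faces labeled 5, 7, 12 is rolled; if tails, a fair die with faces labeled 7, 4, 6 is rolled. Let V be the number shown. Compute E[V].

E[V | heads] = (5+7+12)/3 = 8.
E[V | tails] = (7+4+6)/3 = 17/3.
E[V] = (1/2)·(8) + (1/2)·(17/3) = 41/6.

41/6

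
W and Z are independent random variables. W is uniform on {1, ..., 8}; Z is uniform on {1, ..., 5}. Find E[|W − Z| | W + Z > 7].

P(W + Z > 7) = 1/2.
Summing |W−Z|·P(x,y) over outcomes with W + Z > 7 gives 61/40.
E[|W − Z| | W + Z > 7] = (61/40) / (1/2) = 61/20.

61/20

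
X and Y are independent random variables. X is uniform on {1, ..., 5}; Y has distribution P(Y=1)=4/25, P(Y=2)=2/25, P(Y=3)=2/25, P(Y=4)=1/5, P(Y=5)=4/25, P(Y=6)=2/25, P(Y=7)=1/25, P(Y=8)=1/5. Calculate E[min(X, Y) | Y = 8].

3

P(Y = 8) = 1/5.
Summing min(X,Y)·P(x,y) over outcomes with Y = 8 gives 3/5.
E[min(X, Y) | Y = 8] = (3/5) / (1/5) = 3.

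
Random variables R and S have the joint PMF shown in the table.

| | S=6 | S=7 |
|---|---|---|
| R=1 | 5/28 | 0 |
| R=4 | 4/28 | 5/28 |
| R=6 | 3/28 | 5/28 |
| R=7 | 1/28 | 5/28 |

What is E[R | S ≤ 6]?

P(S ≤ 6) = 13/28.
Σ R·P over the event = 1·(5/28) + 4·(4/28) + 6·(3/28) + 7·(1/28) = 23/14.
E[R | S ≤ 6] = (23/14) / (13/28) = 46/13.

46/13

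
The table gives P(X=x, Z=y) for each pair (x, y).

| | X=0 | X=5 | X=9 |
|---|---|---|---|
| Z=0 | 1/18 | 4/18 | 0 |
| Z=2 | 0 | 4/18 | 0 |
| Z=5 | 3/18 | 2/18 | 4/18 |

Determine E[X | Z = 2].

P(Z = 2) = 2/9.
Σ X·P over the event = 5·(4/18) = 10/9.
E[X | Z = 2] = (10/9) / (2/9) = 5.

5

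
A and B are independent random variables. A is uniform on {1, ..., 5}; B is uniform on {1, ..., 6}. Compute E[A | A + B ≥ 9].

13/3

Outcomes with A + B ≥ 9: (3,6), (4,5), (4,6), (5,4), (5,5), (5,6), each with probability 1/30.
E[A | A + B ≥ 9] = (3 + 4 + 4 + 5 + 5 + 5) / 6 = 13/3.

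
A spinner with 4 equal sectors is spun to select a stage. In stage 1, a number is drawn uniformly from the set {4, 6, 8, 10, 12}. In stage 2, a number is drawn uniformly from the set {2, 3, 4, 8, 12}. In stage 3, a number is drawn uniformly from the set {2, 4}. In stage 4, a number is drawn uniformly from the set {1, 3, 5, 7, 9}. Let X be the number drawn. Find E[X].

E[X | stage 1] = (4+6+8+10+12)/5 = 8.
E[X | stage 2] = (2+3+4+8+12)/5 = 29/5.
E[X | stage 3] = (2+4)/2 = 3.
E[X | stage 4] = (1+3+5+7+9)/5 = 5.
By the law of total expectation,
E[X] = (1/4)·(8) + (1/4)·(29/5) + (1/4)·(3) + (1/4)·(5) = 109/20.

109/20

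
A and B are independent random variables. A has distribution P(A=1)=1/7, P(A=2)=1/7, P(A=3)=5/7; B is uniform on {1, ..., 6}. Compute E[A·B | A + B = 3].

2

P(A + B = 3) = 1/21.
Summing AB·P(x,y) over outcomes with A + B = 3 gives 2/21.
E[A·B | A + B = 3] = (2/21) / (1/21) = 2.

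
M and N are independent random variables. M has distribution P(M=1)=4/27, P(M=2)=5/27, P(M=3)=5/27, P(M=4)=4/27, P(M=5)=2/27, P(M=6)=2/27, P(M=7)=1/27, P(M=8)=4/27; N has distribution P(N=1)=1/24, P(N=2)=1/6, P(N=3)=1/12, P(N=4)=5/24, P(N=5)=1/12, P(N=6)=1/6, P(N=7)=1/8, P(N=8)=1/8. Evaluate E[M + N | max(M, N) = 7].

300/29

P(max(M, N) = 7) = 29/216.
Summing (M+N)·P(x,y) over outcomes with max(M, N) = 7 gives 25/18.
E[M + N | max(M, N) = 7] = (25/18) / (29/216) = 300/29.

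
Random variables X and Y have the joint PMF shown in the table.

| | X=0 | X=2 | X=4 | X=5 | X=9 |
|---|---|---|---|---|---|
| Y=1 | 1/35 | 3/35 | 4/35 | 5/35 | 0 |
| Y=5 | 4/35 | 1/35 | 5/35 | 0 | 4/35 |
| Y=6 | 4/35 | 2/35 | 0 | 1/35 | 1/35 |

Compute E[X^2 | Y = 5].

204/7

P(Y = 5) = 2/5.
Σ X^2·P over the event = 0·(4/35) + 4·(1/35) + 16·(5/35) + 81·(4/35) = 408/35.
E[X^2 | Y = 5] = (408/35) / (2/5) = 204/7.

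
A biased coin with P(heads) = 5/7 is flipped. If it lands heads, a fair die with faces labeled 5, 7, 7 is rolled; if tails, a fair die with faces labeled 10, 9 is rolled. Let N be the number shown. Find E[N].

152/21

E[N | heads] = (5+7+7)/3 = 19/3.
E[N | tails] = (10+9)/2 = 19/2.
By the law of total expectation,
E[N] = (5/7)·(19/3) + (2/7)·(19/2) = 152/21.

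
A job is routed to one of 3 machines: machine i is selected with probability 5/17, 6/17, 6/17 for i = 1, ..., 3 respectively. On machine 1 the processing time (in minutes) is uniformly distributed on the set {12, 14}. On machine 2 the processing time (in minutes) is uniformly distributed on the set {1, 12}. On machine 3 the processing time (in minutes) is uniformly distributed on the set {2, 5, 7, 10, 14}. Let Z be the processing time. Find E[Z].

44/5

E[Z | machine 1] = (12+14)/2 = 13.
E[Z | machine 2] = (1+12)/2 = 13/2.
E[Z | machine 3] = (2+5+7+10+14)/5 = 38/5.
E[Z] = (5/17)·(13) + (6/17)·(13/2) + (6/17)·(38/5) = 44/5.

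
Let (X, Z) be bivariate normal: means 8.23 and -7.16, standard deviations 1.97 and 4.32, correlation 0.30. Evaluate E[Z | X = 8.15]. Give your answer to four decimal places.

E[Z | X=x] = μ_Z + ρ(σ_Z/σ_X)(x − μ_X) for jointly normal variables.
E[Z | X=8.15] = -7.16 + (0.30)·(4.32/1.97)·(8.15 − (8.23)) = -7.16 + (0.65787)·(-0.08) = -7.2126.

-7.2126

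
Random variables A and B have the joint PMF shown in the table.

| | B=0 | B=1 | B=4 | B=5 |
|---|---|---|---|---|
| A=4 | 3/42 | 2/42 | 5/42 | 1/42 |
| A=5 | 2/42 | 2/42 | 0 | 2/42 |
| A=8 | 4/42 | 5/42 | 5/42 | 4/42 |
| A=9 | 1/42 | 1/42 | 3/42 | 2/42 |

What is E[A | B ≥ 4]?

P(B ≥ 4) = 11/21.
Σ A·P over the event = 4·(5/42) + 4·(1/42) + 5·(2/42) + 8·(5/42) + 8·(4/42) + 9·(3/42) + 9·(2/42) = 151/42.
E[A | B ≥ 4] = (151/42) / (11/21) = 151/22.

151/22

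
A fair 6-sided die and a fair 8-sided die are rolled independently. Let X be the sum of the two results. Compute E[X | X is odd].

P(X is odd) = 1/2.
Σ over the event: 3·1/24 + 5·1/12 + 7·1/8 + 9·1/8 + 11·1/12 + 13·1/24 = 4.
E[X | X is odd] = (4) / (1/2) = 8.

8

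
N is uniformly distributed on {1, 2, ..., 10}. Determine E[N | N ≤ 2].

Given N ≤ 2, N is equally likely to be any of {1, 2}.
E[N | N ≤ 2] = (1 + 2) / 2 = 3/2.

3/2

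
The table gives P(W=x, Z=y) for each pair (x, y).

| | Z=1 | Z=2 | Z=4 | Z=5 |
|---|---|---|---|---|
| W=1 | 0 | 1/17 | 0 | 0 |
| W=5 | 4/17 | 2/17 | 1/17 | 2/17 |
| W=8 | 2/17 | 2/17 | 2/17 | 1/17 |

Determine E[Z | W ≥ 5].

41/16

P(W ≥ 5) = 16/17.
Σ Z·P over the event = 1·(4/17) + 2·(2/17) + 4·(1/17) + 5·(2/17) + 1·(2/17) + 2·(2/17) + 4·(2/17) + 5·(1/17) = 41/17.
E[Z | W ≥ 5] = (41/17) / (16/17) = 41/16.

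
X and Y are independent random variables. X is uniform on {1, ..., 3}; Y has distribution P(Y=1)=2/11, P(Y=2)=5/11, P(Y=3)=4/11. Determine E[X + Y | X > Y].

P(X > Y) = 3/11.
Summing (X+Y)·P(x,y) over outcomes with X > Y gives 13/11.
E[X + Y | X > Y] = (13/11) / (3/11) = 13/3.

13/3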